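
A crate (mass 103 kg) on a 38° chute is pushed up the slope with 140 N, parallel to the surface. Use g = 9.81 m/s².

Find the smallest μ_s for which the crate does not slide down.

N = m g cos θ = 796.2 N.
Friction must make up the shortfall along the incline: f = m g sin θ − P = 622.1 − 140 = 482.1 N.
At the threshold f = μ_s N, so μ_s,min = 482.1/796.2 = 0.605.

μ_s,min ≈ 0.605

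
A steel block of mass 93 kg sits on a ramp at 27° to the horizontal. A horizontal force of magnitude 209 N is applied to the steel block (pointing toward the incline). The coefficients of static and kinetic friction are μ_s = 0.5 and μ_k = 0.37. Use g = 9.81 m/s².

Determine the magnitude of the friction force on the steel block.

f ≈ 228 N (up the incline)

Resolve perpendicular to the incline: N = m g cos θ + P sin θ = 93×9.81×cos 27° + 209×sin 27° = 907.8 N.
Parallel to the incline: P cos θ − m g sin θ = 186.2 − 414.2 = -228 N; the friction needed to balance this is 228 N acting up the slope.
Maximum static friction: μ_s N = 0.5 × 907.8 = 453.9 N.
|f_req| = 228 ≤ 453.9 N → the steel block is in equilibrium; friction equals the required value.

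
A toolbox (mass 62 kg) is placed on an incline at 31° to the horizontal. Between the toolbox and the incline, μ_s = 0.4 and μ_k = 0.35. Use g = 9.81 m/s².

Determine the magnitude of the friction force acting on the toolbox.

Perpendicular to the surface, N = m g cos θ = 62·9.81·cos 31° = 521.3 N.
Along the slope the weight component is m g sin θ = 313.3 N; friction must supply exactly this, acting up-slope.
The static-friction ceiling is μ_s N = 0.4 × 521.3 = 208.5 N.
Since |313.3| > 208.5 N, static friction cannot hold it; the toolbox slides down the incline and kinetic friction applies: f = μ_k N = 0.35 × 521.3 = 182 N.

f ≈ 182 N (up the incline)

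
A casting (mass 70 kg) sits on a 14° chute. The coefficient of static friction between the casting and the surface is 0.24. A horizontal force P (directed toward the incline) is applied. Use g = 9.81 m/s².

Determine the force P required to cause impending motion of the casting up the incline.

P ≈ 357 N

At impending motion up the slope, friction acts down-slope at its limit: f = μ_s N.
Perpendicular to the incline: N = m g cos θ + P sin θ.
Along the incline: P cos θ = m g sin θ + μ_s N = m g sin θ + μ_s (m g cos θ + P sin θ).
Solving, P (cos θ − μ_s sin θ) = m g (sin θ + μ_s cos θ), so P = 70×9.81×(sin 14° + 0.24 cos 14°)/(cos 14° − 0.24 sin 14°) = 687×0.4748/0.9122 = 357 N.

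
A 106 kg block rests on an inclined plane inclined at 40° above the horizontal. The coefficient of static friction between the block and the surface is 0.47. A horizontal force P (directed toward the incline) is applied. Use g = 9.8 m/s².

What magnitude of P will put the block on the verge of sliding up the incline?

At impending motion up the slope, friction acts down-slope at its limit: f = μ_s N.
Perpendicular to the incline: N = m g cos θ + P sin θ.
Along the incline: P cos θ = m g sin θ + μ_s N = m g sin θ + μ_s (m g cos θ + P sin θ).
Solving, P (cos θ − μ_s sin θ) = m g (sin θ + μ_s cos θ), so P = 106×9.8×(sin 40° + 0.47 cos 40°)/(cos 40° − 0.47 sin 40°) = 1040×1.003/0.4639 = 2250 N.

P ≈ 2250 N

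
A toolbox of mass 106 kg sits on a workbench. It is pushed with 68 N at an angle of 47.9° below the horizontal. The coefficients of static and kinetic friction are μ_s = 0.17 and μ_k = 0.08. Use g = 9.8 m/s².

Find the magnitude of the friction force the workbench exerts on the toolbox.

The vertical component of P adds to the normal force: N = m g + P sin α = 1039 + 50.45 = 1089 N.
Horizontally, friction must balance P cos α = 45.59 N.
μ_s N = 0.17 × 1089 = 185.2 N.
Since 45.59 N does not exceed the limit, the toolbox stays at rest and f = 45.6 N.

f ≈ 45.6 N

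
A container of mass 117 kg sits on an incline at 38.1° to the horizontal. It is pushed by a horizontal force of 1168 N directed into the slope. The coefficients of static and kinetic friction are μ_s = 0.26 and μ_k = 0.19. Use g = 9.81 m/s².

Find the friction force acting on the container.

Resolve perpendicular to the incline: N = m g cos θ + P sin θ = 117×9.81×cos 38.1° + 1168×sin 38.1° = 1624 N.
Along the incline, the net driving force (taking up-slope positive) is P cos θ − m g sin θ = 919.1 − 708.2 = 210.9 N, so equilibrium requires friction f = -210.9 N (down-slope).
The limit of static friction is μ_s N = 422.2 N.
|f_req| = 210.9 ≤ 422.2 N → the container is in equilibrium; friction equals the required value.

f ≈ 211 N (down the incline)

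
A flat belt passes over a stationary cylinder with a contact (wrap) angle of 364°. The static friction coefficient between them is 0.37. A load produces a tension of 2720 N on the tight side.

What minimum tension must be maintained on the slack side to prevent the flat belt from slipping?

Capstan equation at impending slip: T_tight/T_slack = e^{μβ}.
β = 364° = 6.353 rad; e^{μβ} = e^{0.37×6.353} = 10.49.
T_slack = T_tight / e^{μβ} = 2720 / 10.49 = 259 N.

T_min ≈ 259 N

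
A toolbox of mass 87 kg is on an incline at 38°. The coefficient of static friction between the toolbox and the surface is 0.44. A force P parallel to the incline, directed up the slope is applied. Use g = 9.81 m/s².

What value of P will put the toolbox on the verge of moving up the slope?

P ≈ 821 N

At impending motion up the slope, friction acts down-slope at its limit: f = μ_s N.
P is parallel to the surface, so N = m g cos θ = 673 N.
Along the incline: P = m g sin θ + μ_s N = 525 + 0.44×673 = 821 N.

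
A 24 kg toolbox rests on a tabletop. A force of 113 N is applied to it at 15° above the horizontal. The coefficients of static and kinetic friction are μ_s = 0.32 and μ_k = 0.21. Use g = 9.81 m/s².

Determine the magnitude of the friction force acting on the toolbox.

f ≈ 43.3 N

Vertical equilibrium gives N = m g − P sin α = 206.2 N.
For equilibrium, f = P cos α = 113×cos 15° = 109.1 N.
μ_s N = 0.32 × 206.2 = 65.98 N.
109.1 > 65.98 N → the toolbox slides; f = μ_k N = 0.21×206.2 = 43.3 N.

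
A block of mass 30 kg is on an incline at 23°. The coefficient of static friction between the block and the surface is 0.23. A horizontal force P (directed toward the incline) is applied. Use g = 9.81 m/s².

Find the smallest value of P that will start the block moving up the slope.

At impending motion up the slope, friction acts down-slope at its limit: f = μ_s N.
Perpendicular to the incline: N = m g cos θ + P sin θ.
Along the incline: P cos θ = m g sin θ + μ_s N = m g sin θ + μ_s (m g cos θ + P sin θ).
Solving, P (cos θ − μ_s sin θ) = m g (sin θ + μ_s cos θ), so P = 30×9.81×(sin 23° + 0.23 cos 23°)/(cos 23° − 0.23 sin 23°) = 294×0.6024/0.8306 = 213 N.

P ≈ 213 N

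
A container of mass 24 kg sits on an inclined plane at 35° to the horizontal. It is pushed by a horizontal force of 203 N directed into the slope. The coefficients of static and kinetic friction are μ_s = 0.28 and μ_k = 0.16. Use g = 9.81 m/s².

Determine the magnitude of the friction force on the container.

The horizontal push has a component P sin θ into the surface, so N = m g cos θ + P sin θ = 192.9 + 116.4 = 309.3 N.
Parallel to the incline: P cos θ − m g sin θ = 166.3 − 135 = 31.25 N; the friction needed to balance this is 31.25 N acting down the slope.
The limit of static friction is μ_s N = 86.6 N.
Since 31.25 N is within the 86.6 N limit, the container stays put and friction is exactly 31.2 N.

f ≈ 31.2 N (down the incline)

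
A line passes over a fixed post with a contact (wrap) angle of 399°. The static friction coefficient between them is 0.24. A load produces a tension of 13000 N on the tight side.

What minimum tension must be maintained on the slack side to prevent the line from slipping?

T_min ≈ 2440 N

Capstan equation at impending slip: T_tight/T_slack = e^{μβ}.
β = 399° = 6.964 rad; e^{μβ} = e^{0.24×6.964} = 5.319.
T_slack = T_tight / e^{μβ} = 13000 / 5.319 = 2440 N.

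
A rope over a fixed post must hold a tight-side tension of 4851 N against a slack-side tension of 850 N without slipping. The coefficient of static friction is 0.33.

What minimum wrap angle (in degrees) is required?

T₂/T₁ = e^{μβ} → β = ln(T₂/T₁)/μ.
β = ln(4851/850)/0.33 = 1.742/0.33 = 5.278 rad.
In degrees: β = 5.278 × 180/π = 302°.

β_min ≈ 302°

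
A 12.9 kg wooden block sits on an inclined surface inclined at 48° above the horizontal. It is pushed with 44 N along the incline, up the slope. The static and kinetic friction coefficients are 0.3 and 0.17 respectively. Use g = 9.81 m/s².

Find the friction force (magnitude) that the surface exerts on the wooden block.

f ≈ 14.4 N (up the incline)

Normal force: N = m g cos θ = 12.9 × 9.81 × cos 48° = 84.68 N.
For equilibrium along the incline the friction force must supply f = m g sin θ − P = 94.04 − 44 = 50.04 N (positive meaning up-slope).
The static-friction ceiling is μ_s N = 0.3 × 84.68 = 25.4 N.
Since |50.04| > 25.4 N, static friction cannot hold it; the wooden block slides down the incline and kinetic friction applies: f = μ_k N = 0.17 × 84.68 = 14.4 N.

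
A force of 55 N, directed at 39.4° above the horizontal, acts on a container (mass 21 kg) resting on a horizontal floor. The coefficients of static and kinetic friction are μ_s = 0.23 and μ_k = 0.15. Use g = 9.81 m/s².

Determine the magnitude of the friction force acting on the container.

f ≈ 25.7 N

The vertical component of P reduces the normal force: N = m g − P sin α = 206 − 34.91 = 171.1 N.
For equilibrium, f = P cos α = 55×cos 39.4° = 42.5 N.
The static-friction limit is μ_s N = 39.35 N.
The required friction exceeds μ_s N, so the container moves and f = μ_k N = 25.7 N.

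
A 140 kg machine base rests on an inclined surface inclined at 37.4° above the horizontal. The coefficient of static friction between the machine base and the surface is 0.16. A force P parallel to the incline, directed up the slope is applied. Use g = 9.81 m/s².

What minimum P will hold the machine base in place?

The machine base tends to slide down (tan θ > μ_s), so at the point of impending slip friction acts up-slope at its limit: f = μ_s N.
P is parallel to the surface, so N = m g cos θ = 1090 N.
Along the incline: P + μ_s N = m g sin θ, so P = 834 − 0.16×1090 = 660 N.

P_min ≈ 660 N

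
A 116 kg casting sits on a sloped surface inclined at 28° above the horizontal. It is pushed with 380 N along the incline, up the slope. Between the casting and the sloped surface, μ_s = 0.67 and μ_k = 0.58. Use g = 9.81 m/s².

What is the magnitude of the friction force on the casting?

f ≈ 154 N (up the incline)

Perpendicular to the surface, N = m g cos θ = 116·9.81·cos 28° = 1005 N.
Parallel to the incline, ΣF = 0 gives f = m g sin θ − P = 534.2 − 380 = 154.2 N (up-slope positive).
The static-friction ceiling is μ_s N = 0.67 × 1005 = 673.2 N.
Since |154.2| ≤ 673.2 N, no slip — friction simply equals what equilibrium demands.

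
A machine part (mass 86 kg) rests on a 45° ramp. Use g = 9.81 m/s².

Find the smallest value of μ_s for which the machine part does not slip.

μ_s,min ≈ 1

At the slip threshold m g sin θ = μ_s m g cos θ, so μ_s,min = tan θ.
μ_s,min = tan 45° = 1.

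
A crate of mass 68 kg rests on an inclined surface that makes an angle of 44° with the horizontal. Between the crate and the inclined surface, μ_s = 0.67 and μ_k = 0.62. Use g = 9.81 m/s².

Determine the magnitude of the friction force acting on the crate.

The normal reaction is N = m g cos θ = 479.9 N.
For equilibrium along the incline, friction must balance the weight component: f = m g sin θ = 463.4 N up the slope.
Maximum static friction available: μ_s N = 0.67 × 479.9 = 321.5 N.
Since |463.4| > 321.5 N, static friction cannot hold it; the crate slides down the incline and kinetic friction applies: f = μ_k N = 0.62 × 479.9 = 298 N.

f ≈ 298 N (up the incline)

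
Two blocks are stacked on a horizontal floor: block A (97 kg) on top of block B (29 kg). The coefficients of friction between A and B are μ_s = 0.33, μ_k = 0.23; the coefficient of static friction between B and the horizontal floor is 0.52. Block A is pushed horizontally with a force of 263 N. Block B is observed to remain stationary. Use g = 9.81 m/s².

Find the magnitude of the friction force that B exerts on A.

f ≈ 263 N

Normal force at the A–B interface: N₁ = m_A g = 951.6 N.
So the A–B interface can sustain at most μ_s N₁ = 314 N of static friction.
P = 263 N is within that limit, so A and B move together (both at rest); the A–B friction is simply f₁ = P = 263 N.
B experiences an equal 263 N forward from A (third law). B is in equilibrium, so the floor supplies f₂ = 263 N of static friction (limit μ_s(m_A+m_B)g = 642.8 N, not exceeded).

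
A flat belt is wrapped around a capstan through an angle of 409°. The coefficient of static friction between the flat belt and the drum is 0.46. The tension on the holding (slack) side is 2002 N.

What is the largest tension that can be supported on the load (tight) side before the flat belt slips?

T_max ≈ 53400 N

At impending slip the capstan equation gives T₂/T₁ = e^{μβ} with β in radians.
β = 409° × π/180 = 7.138 rad.
e^{μβ} = e^{0.46×7.138} = 26.67.
T₂ = T₁ · e^{μβ} = 2002 × 26.67 = 53400 N.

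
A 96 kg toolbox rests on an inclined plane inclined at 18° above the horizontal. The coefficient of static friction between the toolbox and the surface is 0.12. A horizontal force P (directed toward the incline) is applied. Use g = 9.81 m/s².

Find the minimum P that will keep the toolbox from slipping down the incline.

P_min ≈ 186 N

The toolbox tends to slide down (tan θ > μ_s), so at the point of impending slip friction acts up-slope at its limit: f = μ_s N.
Perpendicular to the incline: N = m g cos θ + P sin θ.
Along the incline: P cos θ + μ_s N = m g sin θ, i.e. P cos θ + μ_s (m g cos θ + P sin θ) = m g sin θ.
Solving, P (cos θ + μ_s sin θ) = m g (sin θ − μ_s cos θ), so P = 942×0.1949/0.9881 = 186 N.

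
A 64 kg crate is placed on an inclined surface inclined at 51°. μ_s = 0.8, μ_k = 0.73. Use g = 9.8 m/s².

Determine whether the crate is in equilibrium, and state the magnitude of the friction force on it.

f ≈ 288 N

N = m g cos θ = 395 N.
Down-slope weight component: m g sin θ = 487 N.
μ_s N = 316 N.
487 > 316 N, so it slides; kinetic friction f = μ_k N = 0.73×395 = 288 N.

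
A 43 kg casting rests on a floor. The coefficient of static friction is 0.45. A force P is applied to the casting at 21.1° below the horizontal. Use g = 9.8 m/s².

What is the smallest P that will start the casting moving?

N = m g + P sin α (the push presses the casting into the floor).
At impending slip, P cos α = μ_s N = μ_s (m g + P sin α).
Solving: P (cos α − μ_s sin α) = μ_s m g → P = 0.45×421/(cos 21.1° − 0.45 sin 21.1°) = 190/0.771 = 246 N.

P ≈ 246 N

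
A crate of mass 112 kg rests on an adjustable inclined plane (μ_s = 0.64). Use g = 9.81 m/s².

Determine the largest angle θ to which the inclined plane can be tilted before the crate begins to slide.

At the slip threshold, m g sin θ = μ_s · m g cos θ, so tan θ = μ_s.
θ_max = arctan(0.64) = 32.6°.

θ_max ≈ 32.6°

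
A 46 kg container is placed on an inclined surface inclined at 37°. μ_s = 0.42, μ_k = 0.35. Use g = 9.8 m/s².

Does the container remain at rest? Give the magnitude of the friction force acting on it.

f ≈ 126 N

N = m g cos θ = 360 N.
Down-slope weight component: m g sin θ = 271 N.
μ_s N = 151 N.
271 > 151 N, so it slides; kinetic friction f = μ_k N = 0.35×360 = 126 N.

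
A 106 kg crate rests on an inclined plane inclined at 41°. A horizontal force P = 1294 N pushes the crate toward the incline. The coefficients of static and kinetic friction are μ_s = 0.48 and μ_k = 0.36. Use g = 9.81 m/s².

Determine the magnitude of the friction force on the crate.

Normal direction: N = m g cos θ + P sin θ = 1634 N.
Parallel to the incline: P cos θ − m g sin θ = 976.6 − 682.2 = 294.4 N; the friction needed to balance this is 294.4 N acting down the slope.
The limit of static friction is μ_s N = 784.2 N.
|f_req| = 294.4 ≤ 784.2 N → the crate is in equilibrium; friction equals the required value.

f ≈ 294 N (down the incline)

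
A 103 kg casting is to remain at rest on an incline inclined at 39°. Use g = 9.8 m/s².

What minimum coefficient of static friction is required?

At the slip threshold m g sin θ = μ_s m g cos θ, so μ_s,min = tan θ.
μ_s,min = tan 39° = 0.81.

μ_s,min ≈ 0.81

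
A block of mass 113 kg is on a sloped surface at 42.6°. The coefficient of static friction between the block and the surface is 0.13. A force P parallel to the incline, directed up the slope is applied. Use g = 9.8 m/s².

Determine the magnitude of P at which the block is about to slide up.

At impending motion up the slope, friction acts down-slope at its limit: f = μ_s N.
P is parallel to the surface, so N = m g cos θ = 815 N.
Along the incline: P = m g sin θ + μ_s N = 750 + 0.13×815 = 856 N.

P ≈ 856 N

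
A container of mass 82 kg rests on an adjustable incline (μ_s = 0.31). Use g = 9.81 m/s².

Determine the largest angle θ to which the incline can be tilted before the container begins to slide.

θ_max ≈ 17.2°

At the slip threshold, m g sin θ = μ_s · m g cos θ, so tan θ = μ_s.
θ_max = arctan(0.31) = 17.2°.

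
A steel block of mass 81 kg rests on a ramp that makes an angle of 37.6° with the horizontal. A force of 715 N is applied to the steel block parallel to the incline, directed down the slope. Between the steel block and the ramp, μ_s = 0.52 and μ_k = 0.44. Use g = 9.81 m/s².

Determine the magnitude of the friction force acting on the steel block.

f ≈ 277 N (up the incline)

The normal reaction is N = m g cos θ = 629.6 N.
For equilibrium along the incline the friction force must supply f = m g sin θ + P = 484.8 + 715 = 1200 N (positive meaning up-slope).
Static friction can supply at most μ_s N = 327.4 N.
|1200| exceeds 327.4 N, so the steel block slips down-slope; friction is kinetic, f = μ_k N = 0.44×629.6 = 277 N.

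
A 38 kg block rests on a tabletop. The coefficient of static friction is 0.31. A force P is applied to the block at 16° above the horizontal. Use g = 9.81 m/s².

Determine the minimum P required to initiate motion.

P ≈ 110 N

N = m g − P sin α (the pull lifts the block).
At impending slip, P cos α = μ_s N = μ_s (m g − P sin α).
Solving: P (cos α + μ_s sin α) = μ_s m g → P = 0.31×373/(cos 16° + 0.31 sin 16°) = 116/1.047 = 110 N.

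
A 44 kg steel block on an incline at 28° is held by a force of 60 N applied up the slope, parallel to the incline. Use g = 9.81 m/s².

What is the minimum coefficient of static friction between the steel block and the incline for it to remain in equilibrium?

N = m g cos θ = 381.1 N.
Friction must make up the shortfall along the incline: f = m g sin θ − P = 202.6 − 60 = 142.6 N.
At the threshold f = μ_s N, so μ_s,min = 142.6/381.1 = 0.374.

μ_s,min ≈ 0.374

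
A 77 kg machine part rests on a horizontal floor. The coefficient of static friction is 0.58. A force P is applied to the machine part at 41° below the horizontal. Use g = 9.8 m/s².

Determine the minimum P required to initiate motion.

N = m g + P sin α (the push presses the machine part into the horizontal floor).
At impending slip, P cos α = μ_s N = μ_s (m g + P sin α).
Solving: P (cos α − μ_s sin α) = μ_s m g → P = 0.58×755/(cos 41° − 0.58 sin 41°) = 438/0.3742 = 1170 N.

P ≈ 1170 N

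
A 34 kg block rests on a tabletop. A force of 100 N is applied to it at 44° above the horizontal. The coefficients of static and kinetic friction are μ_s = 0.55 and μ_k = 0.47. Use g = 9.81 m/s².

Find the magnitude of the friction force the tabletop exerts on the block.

The vertical component of P reduces the normal force: N = m g − P sin α = 333.5 − 69.47 = 264.1 N.
The horizontal driving force is P cos α = 71.93 N, so equilibrium needs friction f = 71.93 N.
μ_s N = 0.55 × 264.1 = 145.2 N.
Since 71.93 N does not exceed the limit, the block stays at rest and f = 71.9 N.

f ≈ 71.9 N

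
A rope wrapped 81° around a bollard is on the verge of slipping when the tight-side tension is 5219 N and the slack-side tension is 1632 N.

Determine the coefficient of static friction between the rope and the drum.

μ ≈ 0.822

T₂/T₁ = e^{μβ} → μ = ln(T₂/T₁)/β.
β = 81° = 1.414 rad.
μ = ln(5219/1632)/1.414 = ln(3.198)/1.414 = 0.822.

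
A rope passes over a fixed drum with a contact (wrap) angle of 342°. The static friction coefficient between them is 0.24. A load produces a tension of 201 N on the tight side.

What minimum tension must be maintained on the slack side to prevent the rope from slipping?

Capstan equation at impending slip: T_tight/T_slack = e^{μβ}.
β = 342° = 5.969 rad; e^{μβ} = e^{0.24×5.969} = 4.189.
T_slack = T_tight / e^{μβ} = 201 / 4.189 = 48 N.

T_min ≈ 48 N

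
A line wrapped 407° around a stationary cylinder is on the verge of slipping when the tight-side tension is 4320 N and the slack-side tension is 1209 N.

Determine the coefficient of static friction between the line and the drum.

T₂/T₁ = e^{μβ} → μ = ln(T₂/T₁)/β.
β = 407° = 7.103 rad.
μ = ln(4320/1209)/7.103 = ln(3.573)/7.103 = 0.179.

μ ≈ 0.179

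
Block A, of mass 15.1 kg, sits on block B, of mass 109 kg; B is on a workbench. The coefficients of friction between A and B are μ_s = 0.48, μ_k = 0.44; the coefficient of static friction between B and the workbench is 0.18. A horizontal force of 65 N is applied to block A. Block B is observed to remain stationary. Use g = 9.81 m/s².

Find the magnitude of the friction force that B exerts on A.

The normal force B exerts on A is simply A's weight, N₁ = 148.1 N.
So the A–B interface can sustain at most μ_s N₁ = 71.1 N of static friction.
Since P = 65 N ≤ 71.1 N, A does not slip on B; friction on A equals P = 65 N.
By Newton's third law B feels 65 N forward from A. With B stationary, the floor's static friction on B balances it: f₂ = 65 N (well within μ_s(m_A+m_B)g = 219.1 N).

f ≈ 65 N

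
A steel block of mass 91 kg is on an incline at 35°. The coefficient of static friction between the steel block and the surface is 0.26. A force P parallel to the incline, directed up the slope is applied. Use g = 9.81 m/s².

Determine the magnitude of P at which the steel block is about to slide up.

P ≈ 702 N

At impending motion up the slope, friction acts down-slope at its limit: f = μ_s N.
P is parallel to the surface, so N = m g cos θ = 731 N.
Along the incline: P = m g sin θ + μ_s N = 512 + 0.26×731 = 702 N.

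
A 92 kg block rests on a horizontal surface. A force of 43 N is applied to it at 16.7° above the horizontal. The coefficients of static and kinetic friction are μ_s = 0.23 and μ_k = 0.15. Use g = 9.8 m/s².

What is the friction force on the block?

f ≈ 41.2 N

The vertical component of P reduces the normal force: N = m g − P sin α = 901.6 − 12.36 = 889.2 N.
The horizontal driving force is P cos α = 41.19 N, so equilibrium needs friction f = 41.19 N.
The static-friction limit is μ_s N = 204.5 N.
41.19 ≤ 204.5 N → static; friction equals the required 41.2 N.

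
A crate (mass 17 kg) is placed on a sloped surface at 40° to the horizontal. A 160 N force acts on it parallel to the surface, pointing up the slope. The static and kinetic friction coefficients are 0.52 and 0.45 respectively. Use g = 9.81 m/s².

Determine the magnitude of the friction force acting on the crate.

Perpendicular to the surface, N = m g cos θ = 17·9.81·cos 40° = 127.8 N.
The friction needed for equilibrium is m g sin θ − P = 107.2 − 160 = -52.8 N, measured positive up-slope.
Static friction can supply at most μ_s N = 66.43 N.
Since |-52.8| ≤ 66.43 N, static friction is sufficient; f equals the required value, not μ_s N.

f ≈ 52.8 N (down the incline)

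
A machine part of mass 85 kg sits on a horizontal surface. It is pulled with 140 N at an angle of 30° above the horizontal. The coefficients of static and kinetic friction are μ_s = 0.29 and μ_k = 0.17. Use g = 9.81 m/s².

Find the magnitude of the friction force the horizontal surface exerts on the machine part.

f ≈ 121 N

The vertical component of P reduces the normal force: N = m g − P sin α = 833.9 − 70 = 763.9 N.
The horizontal driving force is P cos α = 121.2 N, so equilibrium needs friction f = 121.2 N.
The static-friction limit is μ_s N = 221.5 N.
121.2 ≤ 221.5 N → static; friction equals the required 121 N.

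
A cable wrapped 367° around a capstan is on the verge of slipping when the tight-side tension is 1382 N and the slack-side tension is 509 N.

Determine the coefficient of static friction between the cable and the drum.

T₂/T₁ = e^{μβ} → μ = ln(T₂/T₁)/β.
β = 367° = 6.405 rad.
μ = ln(1382/509)/6.405 = ln(2.715)/6.405 = 0.156.

μ ≈ 0.156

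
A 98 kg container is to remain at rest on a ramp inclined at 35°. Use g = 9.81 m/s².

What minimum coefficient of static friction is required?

At the slip threshold m g sin θ = μ_s m g cos θ, so μ_s,min = tan θ.
μ_s,min = tan 35° = 0.7.

μ_s,min ≈ 0.7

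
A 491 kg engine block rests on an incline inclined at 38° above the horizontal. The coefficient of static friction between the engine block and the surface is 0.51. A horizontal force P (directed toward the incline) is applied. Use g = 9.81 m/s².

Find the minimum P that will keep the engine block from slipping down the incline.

The engine block tends to slide down (tan θ > μ_s), so at the point of impending slip friction acts up-slope at its limit: f = μ_s N.
Perpendicular to the incline: N = m g cos θ + P sin θ.
Along the incline: P cos θ + μ_s N = m g sin θ, i.e. P cos θ + μ_s (m g cos θ + P sin θ) = m g sin θ.
Solving, P (cos θ + μ_s sin θ) = m g (sin θ − μ_s cos θ), so P = 4820×0.2138/1.102 = 934 N.

P_min ≈ 934 N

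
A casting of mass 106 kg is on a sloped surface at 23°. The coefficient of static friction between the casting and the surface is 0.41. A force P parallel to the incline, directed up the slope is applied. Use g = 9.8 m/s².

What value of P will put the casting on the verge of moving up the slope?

P ≈ 798 N

At impending motion up the slope, friction acts down-slope at its limit: f = μ_s N.
P is parallel to the surface, so N = m g cos θ = 956 N.
Along the incline: P = m g sin θ + μ_s N = 406 + 0.41×956 = 798 N.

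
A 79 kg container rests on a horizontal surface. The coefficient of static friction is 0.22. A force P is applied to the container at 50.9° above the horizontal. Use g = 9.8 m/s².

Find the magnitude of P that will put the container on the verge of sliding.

N = m g − P sin α (the pull lifts the container).
At impending slip, P cos α = μ_s N = μ_s (m g − P sin α).
Solving: P (cos α + μ_s sin α) = μ_s m g → P = 0.22×774/(cos 50.9° + 0.22 sin 50.9°) = 170/0.8014 = 213 N.

P ≈ 213 N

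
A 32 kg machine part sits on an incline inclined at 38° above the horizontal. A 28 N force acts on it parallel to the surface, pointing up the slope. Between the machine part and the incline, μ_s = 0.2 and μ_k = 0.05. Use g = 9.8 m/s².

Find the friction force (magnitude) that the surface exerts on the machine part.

f ≈ 12.4 N (up the incline)

Perpendicular to the surface, N = m g cos θ = 32·9.8·cos 38° = 247.1 N.
Parallel to the incline, ΣF = 0 gives f = m g sin θ − P = 193.1 − 28 = 165.1 N (up-slope positive).
Maximum static friction available: μ_s N = 0.2 × 247.1 = 49.42 N.
Since |165.1| > 49.42 N, static friction cannot hold it; the machine part slides down the incline and kinetic friction applies: f = μ_k N = 0.05 × 247.1 = 12.4 N.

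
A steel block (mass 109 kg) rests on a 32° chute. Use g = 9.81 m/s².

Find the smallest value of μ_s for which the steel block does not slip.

At the slip threshold m g sin θ = μ_s m g cos θ, so μ_s,min = tan θ.
μ_s,min = tan 32° = 0.625.

μ_s,min ≈ 0.625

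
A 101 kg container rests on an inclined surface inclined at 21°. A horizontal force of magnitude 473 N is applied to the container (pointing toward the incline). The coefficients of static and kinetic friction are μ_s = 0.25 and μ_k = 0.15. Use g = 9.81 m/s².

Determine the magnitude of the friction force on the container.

f ≈ 86.5 N (down the incline)

Normal direction: N = m g cos θ + P sin θ = 1095 N.
Along the incline, the net driving force (taking up-slope positive) is P cos θ − m g sin θ = 441.6 − 355.1 = 86.51 N, so equilibrium requires friction f = -86.51 N (down-slope).
The limit of static friction is μ_s N = 273.6 N.
|f_req| = 86.51 ≤ 273.6 N → the container is in equilibrium; friction equals the required value.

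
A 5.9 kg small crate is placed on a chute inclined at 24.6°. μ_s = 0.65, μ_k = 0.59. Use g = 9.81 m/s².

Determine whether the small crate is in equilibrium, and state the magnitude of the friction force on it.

N = m g cos θ = 52.6 N.
Down-slope weight component: m g sin θ = 24.1 N.
μ_s N = 34.2 N.
24.1 ≤ 34.2 N, so it stays put; friction = 24.1 N.

f ≈ 24.1 N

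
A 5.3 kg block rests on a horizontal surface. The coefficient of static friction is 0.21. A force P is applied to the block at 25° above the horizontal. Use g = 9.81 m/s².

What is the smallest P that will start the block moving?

P ≈ 11 N

N = m g − P sin α (the pull lifts the block).
At impending slip, P cos α = μ_s N = μ_s (m g − P sin α).
Solving: P (cos α + μ_s sin α) = μ_s m g → P = 0.21×52/(cos 25° + 0.21 sin 25°) = 10.9/0.9951 = 11 N.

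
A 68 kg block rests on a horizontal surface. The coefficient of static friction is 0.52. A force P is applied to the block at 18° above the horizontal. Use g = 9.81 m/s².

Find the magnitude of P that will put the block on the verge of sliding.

P ≈ 312 N

N = m g − P sin α (the pull lifts the block).
At impending slip, P cos α = μ_s N = μ_s (m g − P sin α).
Solving: P (cos α + μ_s sin α) = μ_s m g → P = 0.52×667/(cos 18° + 0.52 sin 18°) = 347/1.112 = 312 N.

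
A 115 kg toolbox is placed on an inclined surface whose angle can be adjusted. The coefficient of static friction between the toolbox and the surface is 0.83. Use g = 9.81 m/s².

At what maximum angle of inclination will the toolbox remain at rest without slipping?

θ_max ≈ 39.7°

At the slip threshold, m g sin θ = μ_s · m g cos θ, so tan θ = μ_s.
θ_max = arctan(0.83) = 39.7°.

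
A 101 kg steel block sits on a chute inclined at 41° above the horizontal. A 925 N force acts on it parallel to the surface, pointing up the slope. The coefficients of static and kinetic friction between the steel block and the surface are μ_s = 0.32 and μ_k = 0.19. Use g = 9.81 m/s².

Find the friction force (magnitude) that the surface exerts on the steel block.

f ≈ 142 N (down the incline)

Normal force: N = m g cos θ = 101 × 9.81 × cos 41° = 747.8 N.
The friction needed for equilibrium is m g sin θ − P = 650 − 925 = -275 N, measured positive up-slope.
The static-friction ceiling is μ_s N = 0.32 × 747.8 = 239.3 N.
|-275| exceeds 239.3 N, so the steel block slips up-slope; friction is kinetic, f = μ_k N = 0.19×747.8 = 142 N.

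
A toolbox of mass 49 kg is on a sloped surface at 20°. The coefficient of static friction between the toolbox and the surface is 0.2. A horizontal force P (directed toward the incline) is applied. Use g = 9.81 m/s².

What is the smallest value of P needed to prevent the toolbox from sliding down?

The toolbox tends to slide down (tan θ > μ_s), so at the point of impending slip friction acts up-slope at its limit: f = μ_s N.
Perpendicular to the incline: N = m g cos θ + P sin θ.
Along the incline: P cos θ + μ_s N = m g sin θ, i.e. P cos θ + μ_s (m g cos θ + P sin θ) = m g sin θ.
Solving, P (cos θ + μ_s sin θ) = m g (sin θ − μ_s cos θ), so P = 481×0.1541/1.008 = 73.5 N.

P_min ≈ 73.5 N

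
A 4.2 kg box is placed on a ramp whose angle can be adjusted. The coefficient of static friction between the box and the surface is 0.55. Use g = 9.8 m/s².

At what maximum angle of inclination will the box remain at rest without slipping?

θ_max ≈ 28.8°

At the slip threshold, m g sin θ = μ_s · m g cos θ, so tan θ = μ_s.
θ_max = arctan(0.55) = 28.8°.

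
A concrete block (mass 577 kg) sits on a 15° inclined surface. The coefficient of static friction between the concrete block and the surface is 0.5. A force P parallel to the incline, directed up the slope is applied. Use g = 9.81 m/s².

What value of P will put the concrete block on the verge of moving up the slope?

At impending motion up the slope, friction acts down-slope at its limit: f = μ_s N.
P is parallel to the surface, so N = m g cos θ = 5470 N.
Along the incline: P = m g sin θ + μ_s N = 1470 + 0.5×5470 = 4200 N.

P ≈ 4200 N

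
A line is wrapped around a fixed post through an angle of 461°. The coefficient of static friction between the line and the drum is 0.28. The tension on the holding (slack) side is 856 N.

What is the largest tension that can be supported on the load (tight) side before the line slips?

At impending slip the capstan equation gives T₂/T₁ = e^{μβ} with β in radians.
β = 461° × π/180 = 8.046 rad.
e^{μβ} = e^{0.28×8.046} = 9.515.
T₂ = T₁ · e^{μβ} = 856 × 9.515 = 8140 N.

T_max ≈ 8140 N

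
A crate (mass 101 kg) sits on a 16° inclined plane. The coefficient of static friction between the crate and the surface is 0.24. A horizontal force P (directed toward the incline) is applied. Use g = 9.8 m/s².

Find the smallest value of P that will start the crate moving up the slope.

At impending motion up the slope, friction acts down-slope at its limit: f = μ_s N.
Perpendicular to the incline: N = m g cos θ + P sin θ.
Along the incline: P cos θ = m g sin θ + μ_s N = m g sin θ + μ_s (m g cos θ + P sin θ).
Solving, P (cos θ − μ_s sin θ) = m g (sin θ + μ_s cos θ), so P = 101×9.8×(sin 16° + 0.24 cos 16°)/(cos 16° − 0.24 sin 16°) = 990×0.5063/0.8951 = 560 N.

P ≈ 560 N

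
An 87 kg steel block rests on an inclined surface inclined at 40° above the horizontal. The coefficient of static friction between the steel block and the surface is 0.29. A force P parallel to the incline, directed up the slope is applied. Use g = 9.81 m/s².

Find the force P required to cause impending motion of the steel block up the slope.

P ≈ 738 N

At impending motion up the slope, friction acts down-slope at its limit: f = μ_s N.
P is parallel to the surface, so N = m g cos θ = 654 N.
Along the incline: P = m g sin θ + μ_s N = 549 + 0.29×654 = 738 N.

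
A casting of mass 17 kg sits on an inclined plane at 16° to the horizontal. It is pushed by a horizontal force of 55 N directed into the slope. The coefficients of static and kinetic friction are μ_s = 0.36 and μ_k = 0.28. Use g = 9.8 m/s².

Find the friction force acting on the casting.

f ≈ 6.95 N (down the incline)

Normal direction: N = m g cos θ + P sin θ = 175.3 N.
Along the incline, the net driving force (taking up-slope positive) is P cos θ − m g sin θ = 52.87 − 45.92 = 6.948 N, so equilibrium requires friction f = -6.948 N (down-slope).
The limit of static friction is μ_s N = 63.11 N.
|f_req| = 6.948 ≤ 63.11 N → the casting is in equilibrium; friction equals the required value.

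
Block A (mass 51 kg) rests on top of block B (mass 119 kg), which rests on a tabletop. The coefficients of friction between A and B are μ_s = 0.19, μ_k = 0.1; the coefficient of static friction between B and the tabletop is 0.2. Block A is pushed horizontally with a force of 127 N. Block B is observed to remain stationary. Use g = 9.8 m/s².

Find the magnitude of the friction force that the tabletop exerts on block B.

f ≈ 50 N

Between the blocks, N₁ = m_A g = 499.8 N.
Maximum static friction on A from B: μ_s N₁ = 0.19×499.8 = 94.96 N.
Since P = 127 N > 94.96 N, A slides on B; the A–B friction is kinetic: f₁ = μ_k N₁ = 0.1×499.8 = 50 N.
By Newton's third law B feels 50 N forward from A. With B stationary, the floor's static friction on B balances it: f₂ = 50 N (well within μ_s(m_A+m_B)g = 333.2 N).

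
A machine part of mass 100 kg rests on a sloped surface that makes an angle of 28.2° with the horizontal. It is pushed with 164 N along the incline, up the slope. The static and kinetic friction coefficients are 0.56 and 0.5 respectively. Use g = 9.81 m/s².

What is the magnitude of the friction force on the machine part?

f ≈ 300 N (up the incline)

Normal force: N = m g cos θ = 100 × 9.81 × cos 28.2° = 864.6 N.
Parallel to the incline, ΣF = 0 gives f = m g sin θ − P = 463.6 − 164 = 299.6 N (up-slope positive).
Static friction can supply at most μ_s N = 484.2 N.
Since |299.6| ≤ 484.2 N, no slip — friction simply equals what equilibrium demands.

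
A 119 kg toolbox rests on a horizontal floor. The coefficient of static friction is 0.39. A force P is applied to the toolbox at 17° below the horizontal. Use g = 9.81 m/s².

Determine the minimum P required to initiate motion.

N = m g + P sin α (the push presses the toolbox into the horizontal floor).
At impending slip, P cos α = μ_s N = μ_s (m g + P sin α).
Solving: P (cos α − μ_s sin α) = μ_s m g → P = 0.39×1170/(cos 17° − 0.39 sin 17°) = 455/0.8423 = 541 N.

P ≈ 541 N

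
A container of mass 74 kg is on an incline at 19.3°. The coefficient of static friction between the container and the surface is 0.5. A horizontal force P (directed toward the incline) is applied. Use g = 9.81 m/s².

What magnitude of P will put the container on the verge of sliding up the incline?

At impending motion up the slope, friction acts down-slope at its limit: f = μ_s N.
Perpendicular to the incline: N = m g cos θ + P sin θ.
Along the incline: P cos θ = m g sin θ + μ_s N = m g sin θ + μ_s (m g cos θ + P sin θ).
Solving, P (cos θ − μ_s sin θ) = m g (sin θ + μ_s cos θ), so P = 74×9.81×(sin 19.3° + 0.5 cos 19.3°)/(cos 19.3° − 0.5 sin 19.3°) = 726×0.8024/0.7785 = 748 N.

P ≈ 748 N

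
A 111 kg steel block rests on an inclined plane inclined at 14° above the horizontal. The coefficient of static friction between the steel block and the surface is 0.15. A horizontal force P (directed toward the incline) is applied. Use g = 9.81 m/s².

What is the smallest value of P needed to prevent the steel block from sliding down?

P_min ≈ 104 N

The steel block tends to slide down (tan θ > μ_s), so at the point of impending slip friction acts up-slope at its limit: f = μ_s N.
Perpendicular to the incline: N = m g cos θ + P sin θ.
Along the incline: P cos θ + μ_s N = m g sin θ, i.e. P cos θ + μ_s (m g cos θ + P sin θ) = m g sin θ.
Solving, P (cos θ + μ_s sin θ) = m g (sin θ − μ_s cos θ), so P = 1090×0.09638/1.007 = 104 N.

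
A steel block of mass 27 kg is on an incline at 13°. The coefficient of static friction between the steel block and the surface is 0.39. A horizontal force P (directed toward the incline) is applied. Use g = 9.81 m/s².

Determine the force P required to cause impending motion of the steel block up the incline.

P ≈ 181 N

At impending motion up the slope, friction acts down-slope at its limit: f = μ_s N.
Perpendicular to the incline: N = m g cos θ + P sin θ.
Along the incline: P cos θ = m g sin θ + μ_s N = m g sin θ + μ_s (m g cos θ + P sin θ).
Solving, P (cos θ − μ_s sin θ) = m g (sin θ + μ_s cos θ), so P = 27×9.81×(sin 13° + 0.39 cos 13°)/(cos 13° − 0.39 sin 13°) = 265×0.605/0.8866 = 181 N.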